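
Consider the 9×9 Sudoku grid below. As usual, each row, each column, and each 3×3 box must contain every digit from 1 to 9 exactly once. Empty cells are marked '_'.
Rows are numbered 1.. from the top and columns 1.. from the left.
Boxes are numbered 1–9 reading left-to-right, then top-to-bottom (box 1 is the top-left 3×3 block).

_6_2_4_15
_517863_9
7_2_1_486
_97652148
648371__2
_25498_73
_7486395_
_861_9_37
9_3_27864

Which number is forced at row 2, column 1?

Row 2 already contains {1, 3, 5, 6, 7, 8, 9}.
Column 1 already contains {6, 7, 9}.
Its 3×3 block (box 1) already contains {1, 2, 5, 6, 7}.
The only value from 1–9 not eliminated is 4, so row 2, column 1 = 4.

4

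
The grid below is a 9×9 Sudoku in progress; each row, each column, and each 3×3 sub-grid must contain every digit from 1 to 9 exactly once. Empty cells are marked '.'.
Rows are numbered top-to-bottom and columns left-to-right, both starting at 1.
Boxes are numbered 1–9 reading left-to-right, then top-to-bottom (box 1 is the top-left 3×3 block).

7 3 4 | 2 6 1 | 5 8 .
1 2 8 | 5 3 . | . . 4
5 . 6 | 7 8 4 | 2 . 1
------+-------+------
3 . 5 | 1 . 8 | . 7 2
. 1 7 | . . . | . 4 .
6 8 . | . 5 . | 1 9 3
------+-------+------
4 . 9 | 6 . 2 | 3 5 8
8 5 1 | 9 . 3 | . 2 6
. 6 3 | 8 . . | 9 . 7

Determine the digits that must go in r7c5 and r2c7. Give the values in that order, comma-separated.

1,7

For r7c5:
  Consider where 1 can go in row 7.
  r7c2 is out (column 2 already has a 1).
  So the only cell in row 7 that can hold 1 is r7c5.
  So r7c5 = 1.
For r2c7:
  Consider where 7 can go in column 7.
  r4c7 is out (row 4 already has a 7).
  r5c7 is out (row 5 already has a 7).
  r8c7 is out (box 9 already has a 7).
  So the only cell in column 7 that can hold 7 is r2c7.
  So r2c7 = 7.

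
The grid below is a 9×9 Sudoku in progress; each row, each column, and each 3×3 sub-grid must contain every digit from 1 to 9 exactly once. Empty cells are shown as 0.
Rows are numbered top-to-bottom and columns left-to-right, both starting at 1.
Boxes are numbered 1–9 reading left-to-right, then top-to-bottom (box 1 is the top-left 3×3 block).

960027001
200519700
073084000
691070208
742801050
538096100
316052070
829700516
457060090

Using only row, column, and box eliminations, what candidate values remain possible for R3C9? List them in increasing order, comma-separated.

Row 3 already contains {3, 4, 7, 8}.
Column 9 already contains {1, 6, 8}.
Its 3×3 block (box 3) already contains {1, 7}.
Removing those from 1–9 leaves {2, 5, 9} as the candidates for R3C9.

2,5,9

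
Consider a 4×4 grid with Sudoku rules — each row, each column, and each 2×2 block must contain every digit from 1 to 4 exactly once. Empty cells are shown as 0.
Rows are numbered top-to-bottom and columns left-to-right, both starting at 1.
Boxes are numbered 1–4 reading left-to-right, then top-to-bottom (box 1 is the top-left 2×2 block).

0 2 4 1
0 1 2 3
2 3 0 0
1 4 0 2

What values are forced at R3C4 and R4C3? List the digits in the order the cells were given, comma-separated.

4,3

For R3C4:
  Row 3 already contains {2, 3}.
  Column 4 already contains {1, 2, 3}.
  Its 2×2 block (box 4) already contains {2}.
  The only value from 1–4 not eliminated is 4, so R3C4 = 4.
For R4C3:
  Row 4 already contains {1, 2, 4}.
  Column 3 already contains {2, 4}.
  Its 2×2 block (box 4) already contains {2}.
  The only value from 1–4 not eliminated is 3, so R4C3 = 3.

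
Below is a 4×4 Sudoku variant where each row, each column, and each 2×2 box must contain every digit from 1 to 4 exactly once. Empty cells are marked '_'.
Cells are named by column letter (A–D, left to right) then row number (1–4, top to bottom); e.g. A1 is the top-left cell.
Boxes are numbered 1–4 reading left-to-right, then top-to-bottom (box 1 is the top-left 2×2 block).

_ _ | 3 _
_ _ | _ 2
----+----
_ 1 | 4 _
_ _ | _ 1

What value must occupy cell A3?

Cell A3 itself could take any of {2, 3} by direct elimination.
Consider where 2 can go in row 3.
D3 is out (column D already has a 2).
So the only cell in row 3 that can hold 2 is A3.
Therefore A3 = 2.

2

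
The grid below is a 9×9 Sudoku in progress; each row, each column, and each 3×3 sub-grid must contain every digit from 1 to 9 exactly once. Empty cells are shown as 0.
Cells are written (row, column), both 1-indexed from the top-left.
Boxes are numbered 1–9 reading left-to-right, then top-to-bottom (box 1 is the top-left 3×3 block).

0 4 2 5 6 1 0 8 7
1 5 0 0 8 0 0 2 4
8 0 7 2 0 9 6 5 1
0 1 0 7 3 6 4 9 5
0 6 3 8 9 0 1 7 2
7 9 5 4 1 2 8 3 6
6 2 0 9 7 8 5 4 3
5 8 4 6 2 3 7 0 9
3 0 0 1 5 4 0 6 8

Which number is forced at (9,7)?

Row 9 already contains {1, 3, 4, 5, 6, 8}.
Column 7 already contains {1, 4, 5, 6, 7, 8}.
Its 3×3 block (box 9) already contains {3, 4, 5, 6, 7, 8, 9}.
The only value from 1–9 not eliminated is 2, so (9,7) = 2.

2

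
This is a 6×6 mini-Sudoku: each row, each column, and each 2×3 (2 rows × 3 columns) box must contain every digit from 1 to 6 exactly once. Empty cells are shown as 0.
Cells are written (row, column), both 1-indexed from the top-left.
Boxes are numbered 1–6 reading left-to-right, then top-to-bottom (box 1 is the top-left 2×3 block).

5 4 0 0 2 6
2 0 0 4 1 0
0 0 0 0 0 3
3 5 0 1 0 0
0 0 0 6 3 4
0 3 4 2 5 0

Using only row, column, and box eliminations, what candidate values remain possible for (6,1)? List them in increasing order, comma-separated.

1,6

Row 6 already contains {2, 3, 4, 5}.
Column 1 already contains {2, 3, 5}.
Its 2×3 block (box 5) already contains {3, 4}.
Removing those from 1–6 leaves {1, 6} as the candidates for (6,1).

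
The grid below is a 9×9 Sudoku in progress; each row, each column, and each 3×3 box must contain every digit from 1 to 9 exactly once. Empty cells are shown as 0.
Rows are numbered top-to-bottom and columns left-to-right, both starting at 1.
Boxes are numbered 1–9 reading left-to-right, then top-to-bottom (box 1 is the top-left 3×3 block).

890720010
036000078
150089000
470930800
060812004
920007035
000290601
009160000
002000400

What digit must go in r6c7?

1

Row 6 already contains {2, 3, 5, 7, 9}.
Column 7 already contains {4, 6, 8}.
Its 3×3 block (box 6) already contains {3, 4, 5, 8}.
The only value from 1–9 not eliminated is 1, so r6c7 = 1.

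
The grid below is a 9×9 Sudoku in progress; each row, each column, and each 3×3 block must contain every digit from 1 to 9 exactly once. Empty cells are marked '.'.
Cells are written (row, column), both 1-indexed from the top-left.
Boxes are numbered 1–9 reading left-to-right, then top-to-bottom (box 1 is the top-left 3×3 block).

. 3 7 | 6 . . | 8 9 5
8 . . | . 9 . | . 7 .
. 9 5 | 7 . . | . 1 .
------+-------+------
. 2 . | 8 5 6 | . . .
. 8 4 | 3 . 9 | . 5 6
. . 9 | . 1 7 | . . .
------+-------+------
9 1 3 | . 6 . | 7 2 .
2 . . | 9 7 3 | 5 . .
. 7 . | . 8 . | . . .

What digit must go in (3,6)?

Cell (3,6) itself could take any of {2, 4, 8} by direct elimination.
Consider where 8 can go in row 3.
(3,1) is out (column 1 already has a 8).
(3,5) is out (column 5 already has a 8).
(3,7) is out (column 7 already has a 8).
(3,9) is out (box 3 already has a 8).
So the only cell in row 3 that can hold 8 is (3,6).
Therefore (3,6) = 8.

8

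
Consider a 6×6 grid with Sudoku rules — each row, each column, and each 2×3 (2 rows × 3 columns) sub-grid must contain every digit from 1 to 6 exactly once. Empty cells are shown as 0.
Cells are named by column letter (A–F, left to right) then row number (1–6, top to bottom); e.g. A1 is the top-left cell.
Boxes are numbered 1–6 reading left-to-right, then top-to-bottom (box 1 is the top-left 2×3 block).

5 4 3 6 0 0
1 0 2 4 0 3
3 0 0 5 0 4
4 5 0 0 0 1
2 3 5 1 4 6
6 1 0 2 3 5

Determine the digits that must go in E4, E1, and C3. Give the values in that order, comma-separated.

For E4:
  Consider where 2 can go in row 4.
  C4 is out (column C already has a 2).
  D4 is out (column D already has a 2).
  So the only cell in row 4 that can hold 2 is E4.
  So E4 = 2.
For E1:
  Consider where 1 can go in box 2.
  F1 is out (column F already has a 1).
  E2 is out (row 2 already has a 1).
  So the only cell in box 2 that can hold 1 is E1.
  So E1 = 1.
For C3:
  Consider where 1 can go in row 3.
  B3 is out (column B already has a 1).
  E3 is out (box 4 already has a 1).
  So the only cell in row 3 that can hold 1 is C3.
  So C3 = 1.

2,1,1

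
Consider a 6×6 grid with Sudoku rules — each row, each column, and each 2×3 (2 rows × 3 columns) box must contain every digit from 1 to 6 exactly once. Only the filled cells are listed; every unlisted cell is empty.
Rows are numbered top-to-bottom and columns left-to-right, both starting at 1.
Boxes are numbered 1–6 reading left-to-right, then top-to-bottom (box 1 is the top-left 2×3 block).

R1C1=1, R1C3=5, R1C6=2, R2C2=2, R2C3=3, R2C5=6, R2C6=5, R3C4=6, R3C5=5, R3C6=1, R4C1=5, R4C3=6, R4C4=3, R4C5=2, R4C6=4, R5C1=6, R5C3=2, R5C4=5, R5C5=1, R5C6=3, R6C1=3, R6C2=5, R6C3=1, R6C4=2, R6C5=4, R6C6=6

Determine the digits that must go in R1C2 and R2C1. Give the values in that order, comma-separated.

6,4

For R1C2:
  Consider where 6 can go in column 2.
  R3C2 is out (row 3 already has a 6).
  R4C2 is out (row 4 already has a 6).
  R5C2 is out (row 5 already has a 6).
  So the only cell in column 2 that can hold 6 is R1C2.
  So R1C2 = 6.
For R2C1:
  Row 2 already contains {2, 3, 5, 6}.
  Column 1 already contains {1, 3, 5, 6}.
  Its 2×3 block (box 1) already contains {1, 2, 3, 5}.
  The only value from 1–6 not eliminated is 4, so R2C1 = 4.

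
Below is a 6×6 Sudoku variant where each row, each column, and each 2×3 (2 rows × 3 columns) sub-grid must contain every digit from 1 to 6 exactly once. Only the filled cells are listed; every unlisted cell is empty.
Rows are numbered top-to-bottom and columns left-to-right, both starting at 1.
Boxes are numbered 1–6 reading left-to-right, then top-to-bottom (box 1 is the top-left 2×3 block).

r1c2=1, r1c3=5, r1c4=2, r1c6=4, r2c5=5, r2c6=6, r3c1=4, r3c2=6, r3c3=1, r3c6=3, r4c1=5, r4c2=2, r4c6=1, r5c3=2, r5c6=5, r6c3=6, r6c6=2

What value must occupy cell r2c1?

Cell r2c1 itself could take any of {2, 3} by direct elimination.
Consider where 2 can go in box 1.
r1c1 is out (row 1 already has a 2).
r2c2 is out (column 2 already has a 2).
r2c3 is out (column 3 already has a 2).
So the only cell in box 1 that can hold 2 is r2c1.
Therefore r2c1 = 2.

2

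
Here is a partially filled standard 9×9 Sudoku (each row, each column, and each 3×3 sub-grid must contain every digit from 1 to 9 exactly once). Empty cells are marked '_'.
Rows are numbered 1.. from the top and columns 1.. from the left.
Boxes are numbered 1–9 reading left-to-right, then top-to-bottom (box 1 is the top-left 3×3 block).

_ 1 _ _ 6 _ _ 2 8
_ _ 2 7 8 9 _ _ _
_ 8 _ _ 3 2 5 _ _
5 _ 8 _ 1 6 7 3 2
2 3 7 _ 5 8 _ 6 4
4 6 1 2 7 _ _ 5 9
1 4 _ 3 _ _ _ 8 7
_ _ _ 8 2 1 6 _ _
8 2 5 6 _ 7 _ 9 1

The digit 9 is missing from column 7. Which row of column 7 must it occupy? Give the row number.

Consider where 9 can go in column 7.
row 2, column 7 is out (row 2 already has a 9).
row 5, column 7 is out (box 6 already has a 9).
row 6, column 7 is out (row 6 already has a 9).
row 7, column 7 is out (box 9 already has a 9).
row 9, column 7 is out (row 9 already has a 9).
So the only cell in column 7 that can hold 9 is row 1, column 7.
That is row 1.

1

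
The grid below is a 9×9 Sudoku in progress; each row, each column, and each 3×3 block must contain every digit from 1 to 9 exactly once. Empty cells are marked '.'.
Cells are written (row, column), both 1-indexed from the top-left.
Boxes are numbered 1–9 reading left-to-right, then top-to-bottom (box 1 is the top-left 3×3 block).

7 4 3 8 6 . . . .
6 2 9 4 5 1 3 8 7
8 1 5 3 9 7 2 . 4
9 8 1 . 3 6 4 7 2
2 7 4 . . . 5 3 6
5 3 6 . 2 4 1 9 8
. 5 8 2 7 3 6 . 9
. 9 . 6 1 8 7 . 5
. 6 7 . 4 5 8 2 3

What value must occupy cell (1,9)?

Row 1 already contains {3, 4, 6, 7, 8}.
Column 9 already contains {2, 3, 4, 5, 6, 7, 8, 9}.
Its 3×3 block (box 3) already contains {2, 3, 4, 7, 8}.
The only value from 1–9 not eliminated is 1, so (1,9) = 1.

1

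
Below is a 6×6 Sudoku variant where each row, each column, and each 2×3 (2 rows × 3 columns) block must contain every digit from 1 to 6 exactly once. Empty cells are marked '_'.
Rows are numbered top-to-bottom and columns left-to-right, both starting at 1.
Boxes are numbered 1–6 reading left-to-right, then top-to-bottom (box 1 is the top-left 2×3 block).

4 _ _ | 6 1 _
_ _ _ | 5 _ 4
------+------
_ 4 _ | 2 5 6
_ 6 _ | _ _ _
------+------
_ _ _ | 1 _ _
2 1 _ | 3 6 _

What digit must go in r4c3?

2

Cell r4c3 itself could take any of {1, 2, 3, 5} by direct elimination.
Consider where 2 can go in box 3.
r3c1 is out (row 3 already has a 2).
r3c3 is out (row 3 already has a 2).
r4c1 is out (column 1 already has a 2).
So the only cell in box 3 that can hold 2 is r4c3.
Therefore r4c3 = 2.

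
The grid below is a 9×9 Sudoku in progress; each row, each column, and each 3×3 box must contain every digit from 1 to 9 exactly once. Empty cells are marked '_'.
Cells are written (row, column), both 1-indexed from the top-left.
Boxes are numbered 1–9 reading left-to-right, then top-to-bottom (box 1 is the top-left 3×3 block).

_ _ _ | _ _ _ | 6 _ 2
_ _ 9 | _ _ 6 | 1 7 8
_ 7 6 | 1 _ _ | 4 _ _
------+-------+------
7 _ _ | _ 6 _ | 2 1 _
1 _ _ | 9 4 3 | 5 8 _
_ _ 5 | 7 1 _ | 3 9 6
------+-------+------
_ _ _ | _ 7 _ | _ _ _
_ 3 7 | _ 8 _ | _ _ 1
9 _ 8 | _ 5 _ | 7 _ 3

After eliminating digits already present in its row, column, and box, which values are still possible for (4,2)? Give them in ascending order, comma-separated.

Row 4 already contains {1, 2, 6, 7}.
Column 2 already contains {3, 7}.
Its 3×3 block (box 4) already contains {1, 5, 7}.
Removing those from 1–9 leaves {4, 8, 9} as the candidates for (4,2).

4,8,9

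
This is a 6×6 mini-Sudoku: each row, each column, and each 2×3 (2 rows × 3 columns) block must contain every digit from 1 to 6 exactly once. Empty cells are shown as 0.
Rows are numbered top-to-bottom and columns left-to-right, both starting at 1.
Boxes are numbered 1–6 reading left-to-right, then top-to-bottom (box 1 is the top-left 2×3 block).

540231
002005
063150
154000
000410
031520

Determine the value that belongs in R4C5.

6

Row 4 already contains {1, 4, 5}.
Column 5 already contains {1, 2, 3, 5}.
Its 2×3 block (box 4) already contains {1, 5}.
The only value from 1–6 not eliminated is 6, so R4C5 = 6.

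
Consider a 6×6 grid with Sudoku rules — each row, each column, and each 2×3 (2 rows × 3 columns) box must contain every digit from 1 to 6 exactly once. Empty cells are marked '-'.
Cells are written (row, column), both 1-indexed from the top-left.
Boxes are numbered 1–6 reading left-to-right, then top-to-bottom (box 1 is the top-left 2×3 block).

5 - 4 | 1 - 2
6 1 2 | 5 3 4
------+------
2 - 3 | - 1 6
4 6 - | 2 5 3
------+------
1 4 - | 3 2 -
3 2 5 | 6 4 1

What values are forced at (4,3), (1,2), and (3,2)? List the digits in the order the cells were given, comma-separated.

1,3,5

For (4,3):
  Row 4 already contains {2, 3, 4, 5, 6}.
  Column 3 already contains {2, 3, 4, 5}.
  Its 2×3 block (box 3) already contains {2, 3, 4, 6}.
  The only value from 1–6 not eliminated is 1, so (4,3) = 1.
For (1,2):
  Row 1 already contains {1, 2, 4, 5}.
  Column 2 already contains {1, 2, 4, 6}.
  Its 2×3 block (box 1) already contains {1, 2, 4, 5, 6}.
  The only value from 1–6 not eliminated is 3, so (1,2) = 3.
For (3,2):
  Row 3 already contains {1, 2, 3, 6}.
  Column 2 already contains {1, 2, 4, 6}.
  Its 2×3 block (box 3) already contains {2, 3, 4, 6}.
  The only value from 1–6 not eliminated is 5, so (3,2) = 5.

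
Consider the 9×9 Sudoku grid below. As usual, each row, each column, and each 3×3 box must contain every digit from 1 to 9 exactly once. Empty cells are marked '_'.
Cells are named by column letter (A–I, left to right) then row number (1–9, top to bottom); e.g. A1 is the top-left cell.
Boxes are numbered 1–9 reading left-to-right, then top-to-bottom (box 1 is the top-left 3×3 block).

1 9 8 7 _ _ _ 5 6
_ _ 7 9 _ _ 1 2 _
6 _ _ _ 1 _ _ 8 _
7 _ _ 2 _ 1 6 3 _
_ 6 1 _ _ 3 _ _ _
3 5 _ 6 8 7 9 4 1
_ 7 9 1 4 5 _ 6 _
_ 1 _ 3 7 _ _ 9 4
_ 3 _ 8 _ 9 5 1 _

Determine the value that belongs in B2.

Row 2 already contains {1, 2, 7, 9}.
Column B already contains {1, 3, 5, 6, 7, 9}.
Its 3×3 block (box 1) already contains {1, 6, 7, 8, 9}.
The only value from 1–9 not eliminated is 4, so B2 = 4.

4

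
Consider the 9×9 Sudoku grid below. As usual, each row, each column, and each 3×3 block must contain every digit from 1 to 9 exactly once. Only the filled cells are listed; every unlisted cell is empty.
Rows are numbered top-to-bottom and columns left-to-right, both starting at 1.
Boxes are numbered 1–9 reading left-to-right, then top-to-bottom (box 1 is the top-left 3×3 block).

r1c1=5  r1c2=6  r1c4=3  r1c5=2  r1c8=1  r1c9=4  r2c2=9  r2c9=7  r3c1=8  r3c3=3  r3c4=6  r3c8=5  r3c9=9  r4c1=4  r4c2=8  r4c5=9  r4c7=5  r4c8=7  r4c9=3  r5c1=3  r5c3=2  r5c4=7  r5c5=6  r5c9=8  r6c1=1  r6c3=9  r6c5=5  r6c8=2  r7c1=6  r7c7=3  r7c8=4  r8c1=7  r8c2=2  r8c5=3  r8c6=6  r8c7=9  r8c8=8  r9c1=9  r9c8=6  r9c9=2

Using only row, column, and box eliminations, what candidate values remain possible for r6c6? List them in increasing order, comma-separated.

Row 6 already contains {1, 2, 5, 9}.
Column 6 already contains {6}.
Its 3×3 block (box 5) already contains {5, 6, 7, 9}.
Removing those from 1–9 leaves {3, 4, 8} as the candidates for r6c6.

3,4,8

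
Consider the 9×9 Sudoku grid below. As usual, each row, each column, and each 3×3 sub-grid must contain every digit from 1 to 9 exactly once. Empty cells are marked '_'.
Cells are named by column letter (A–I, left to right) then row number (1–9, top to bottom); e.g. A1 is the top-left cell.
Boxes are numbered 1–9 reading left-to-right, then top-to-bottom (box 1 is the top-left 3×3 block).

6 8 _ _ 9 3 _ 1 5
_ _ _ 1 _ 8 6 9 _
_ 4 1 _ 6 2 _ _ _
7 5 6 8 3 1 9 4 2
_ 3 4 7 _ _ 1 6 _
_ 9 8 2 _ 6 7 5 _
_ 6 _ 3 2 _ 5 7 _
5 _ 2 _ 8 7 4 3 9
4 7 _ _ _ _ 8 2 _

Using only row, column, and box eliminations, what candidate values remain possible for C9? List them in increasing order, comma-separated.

3,9

Row 9 already contains {2, 4, 7, 8}.
Column C already contains {1, 2, 4, 6, 8}.
Its 3×3 block (box 7) already contains {2, 4, 5, 6, 7}.
Removing those from 1–9 leaves {3, 9} as the candidates for C9.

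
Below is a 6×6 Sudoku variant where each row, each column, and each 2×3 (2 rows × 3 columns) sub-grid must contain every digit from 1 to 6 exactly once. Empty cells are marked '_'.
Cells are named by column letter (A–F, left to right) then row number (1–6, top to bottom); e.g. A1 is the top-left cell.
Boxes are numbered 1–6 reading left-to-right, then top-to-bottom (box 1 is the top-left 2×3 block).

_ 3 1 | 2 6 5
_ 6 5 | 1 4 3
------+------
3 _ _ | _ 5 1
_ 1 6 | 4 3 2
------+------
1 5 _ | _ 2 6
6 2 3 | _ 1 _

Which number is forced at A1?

4

Row 1 already contains {1, 2, 3, 5, 6}.
Column A already contains {1, 3, 6}.
Its 2×3 block (box 1) already contains {1, 3, 5, 6}.
The only value from 1–6 not eliminated is 4, so A1 = 4.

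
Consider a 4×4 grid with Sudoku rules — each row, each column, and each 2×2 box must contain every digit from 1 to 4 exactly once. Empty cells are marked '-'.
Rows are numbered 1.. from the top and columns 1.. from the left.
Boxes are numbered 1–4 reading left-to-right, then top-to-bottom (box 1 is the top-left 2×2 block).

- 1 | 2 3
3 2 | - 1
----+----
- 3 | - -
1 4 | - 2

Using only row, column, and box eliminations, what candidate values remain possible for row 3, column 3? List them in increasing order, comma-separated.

1,4

Row 3 already contains {3}.
Column 3 already contains {2}.
Its 2×2 block (box 4) already contains {2}.
Removing those from 1–4 leaves {1, 4} as the candidates for row 3, column 3.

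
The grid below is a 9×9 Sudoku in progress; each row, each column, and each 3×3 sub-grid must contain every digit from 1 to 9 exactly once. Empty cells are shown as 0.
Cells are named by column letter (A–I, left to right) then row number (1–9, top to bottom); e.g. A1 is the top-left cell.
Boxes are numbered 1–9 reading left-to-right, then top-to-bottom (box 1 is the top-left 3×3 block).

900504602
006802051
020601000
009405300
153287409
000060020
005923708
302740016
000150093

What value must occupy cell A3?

Cell A3 itself could take any of {4, 5, 7, 8} by direct elimination.
Consider where 5 can go in column A.
A2 is out (row 2 already has a 5).
A4 is out (row 4 already has a 5).
A6 is out (box 4 already has a 5).
A7 is out (row 7 already has a 5).
A9 is out (row 9 already has a 5).
So the only cell in column A that can hold 5 is A3.
Therefore A3 = 5.

5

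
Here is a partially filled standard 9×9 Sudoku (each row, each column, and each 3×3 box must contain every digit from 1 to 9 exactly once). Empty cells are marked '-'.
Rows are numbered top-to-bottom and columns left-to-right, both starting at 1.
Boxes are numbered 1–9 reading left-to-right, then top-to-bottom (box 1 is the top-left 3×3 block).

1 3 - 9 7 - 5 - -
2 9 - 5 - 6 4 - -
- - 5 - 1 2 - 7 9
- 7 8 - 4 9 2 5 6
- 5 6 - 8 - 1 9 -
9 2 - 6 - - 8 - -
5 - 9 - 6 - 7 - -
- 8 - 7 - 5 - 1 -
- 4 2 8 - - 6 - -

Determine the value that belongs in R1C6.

Cell R1C6 itself could take any of {4, 8} by direct elimination.
Consider where 8 can go in column 6.
R5C6 is out (row 5 already has a 8).
R6C6 is out (row 6 already has a 8).
R7C6 is out (box 8 already has a 8).
R9C6 is out (row 9 already has a 8).
So the only cell in column 6 that can hold 8 is R1C6.
Therefore R1C6 = 8.

8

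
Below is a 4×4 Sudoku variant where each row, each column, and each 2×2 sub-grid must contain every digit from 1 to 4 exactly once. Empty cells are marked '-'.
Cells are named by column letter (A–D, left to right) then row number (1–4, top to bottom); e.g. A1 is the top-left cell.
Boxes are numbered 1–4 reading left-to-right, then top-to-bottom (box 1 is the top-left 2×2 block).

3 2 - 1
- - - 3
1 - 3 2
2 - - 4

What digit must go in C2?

2

Cell C2 itself could take any of {2, 4} by direct elimination.
Consider where 2 can go in row 2.
A2 is out (column A already has a 2).
B2 is out (column B already has a 2).
So the only cell in row 2 that can hold 2 is C2.
Therefore C2 = 2.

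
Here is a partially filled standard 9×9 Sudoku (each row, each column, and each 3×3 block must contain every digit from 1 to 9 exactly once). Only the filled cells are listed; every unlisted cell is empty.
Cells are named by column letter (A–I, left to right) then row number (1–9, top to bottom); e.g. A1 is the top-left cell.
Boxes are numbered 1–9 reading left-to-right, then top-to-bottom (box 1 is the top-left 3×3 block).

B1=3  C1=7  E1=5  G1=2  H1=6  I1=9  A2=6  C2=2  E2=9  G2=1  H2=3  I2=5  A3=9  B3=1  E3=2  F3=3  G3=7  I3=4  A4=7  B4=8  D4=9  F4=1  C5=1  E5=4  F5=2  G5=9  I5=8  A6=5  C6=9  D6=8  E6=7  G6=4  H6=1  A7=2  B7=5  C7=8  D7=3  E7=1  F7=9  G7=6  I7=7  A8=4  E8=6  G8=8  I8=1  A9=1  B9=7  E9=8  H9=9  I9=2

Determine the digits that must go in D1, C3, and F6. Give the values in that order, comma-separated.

1,5,6

For D1:
  Consider where 1 can go in row 1.
  A1 is out (column A already has a 1).
  F1 is out (column F already has a 1).
  So the only cell in row 1 that can hold 1 is D1.
  So D1 = 1.
For C3:
  Row 3 already contains {1, 2, 3, 4, 7, 9}.
  Column C already contains {1, 2, 7, 8, 9}.
  Its 3×3 block (box 1) already contains {1, 2, 3, 6, 7, 9}.
  The only value from 1–9 not eliminated is 5, so C3 = 5.
For F6:
  Row 6 already contains {1, 4, 5, 7, 8, 9}.
  Column F already contains {1, 2, 3, 9}.
  Its 3×3 block (box 5) already contains {1, 2, 4, 7, 8, 9}.
  The only value from 1–9 not eliminated is 6, so F6 = 6.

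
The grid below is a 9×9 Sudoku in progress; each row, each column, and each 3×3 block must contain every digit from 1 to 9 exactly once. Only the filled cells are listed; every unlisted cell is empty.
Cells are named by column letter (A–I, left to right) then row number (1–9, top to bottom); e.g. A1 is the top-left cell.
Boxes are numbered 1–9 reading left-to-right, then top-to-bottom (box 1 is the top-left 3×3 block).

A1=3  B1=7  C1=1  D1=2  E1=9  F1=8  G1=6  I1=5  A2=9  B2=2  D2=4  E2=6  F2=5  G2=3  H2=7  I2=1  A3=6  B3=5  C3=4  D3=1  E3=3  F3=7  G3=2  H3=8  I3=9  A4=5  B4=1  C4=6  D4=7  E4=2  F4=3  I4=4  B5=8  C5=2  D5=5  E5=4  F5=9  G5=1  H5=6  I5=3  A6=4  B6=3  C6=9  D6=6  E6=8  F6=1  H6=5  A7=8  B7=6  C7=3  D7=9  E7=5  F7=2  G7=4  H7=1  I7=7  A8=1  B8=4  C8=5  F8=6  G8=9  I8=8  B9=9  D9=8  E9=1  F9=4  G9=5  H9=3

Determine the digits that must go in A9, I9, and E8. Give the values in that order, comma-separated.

2,6,7

For A9:
  Consider where 2 can go in column A.
  A5 is out (row 5 already has a 2).
  So the only cell in column A that can hold 2 is A9.
  So A9 = 2.
For I9:
  Consider where 6 can go in row 9.
  A9 is out (column A already has a 6).
  C9 is out (column C already has a 6).
  So the only cell in row 9 that can hold 6 is I9.
  So I9 = 6.
For E8:
  Row 8 already contains {1, 4, 5, 6, 8, 9}.
  Column E already contains {1, 2, 3, 4, 5, 6, 8, 9}.
  Its 3×3 block (box 8) already contains {1, 2, 4, 5, 6, 8, 9}.
  The only value from 1–9 not eliminated is 7, so E8 = 7.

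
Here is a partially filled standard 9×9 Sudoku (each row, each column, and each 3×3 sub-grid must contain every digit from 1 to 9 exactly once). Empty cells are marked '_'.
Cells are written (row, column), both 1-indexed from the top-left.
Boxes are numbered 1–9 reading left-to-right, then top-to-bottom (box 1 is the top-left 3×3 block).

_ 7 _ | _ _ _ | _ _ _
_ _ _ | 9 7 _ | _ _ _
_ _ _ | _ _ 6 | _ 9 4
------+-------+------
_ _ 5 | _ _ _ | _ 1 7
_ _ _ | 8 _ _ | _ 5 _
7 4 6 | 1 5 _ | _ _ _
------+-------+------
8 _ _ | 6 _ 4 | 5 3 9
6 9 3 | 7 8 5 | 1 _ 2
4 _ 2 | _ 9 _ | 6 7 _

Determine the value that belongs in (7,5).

2

Cell (7,5) itself could take any of {1, 2} by direct elimination.
Consider where 2 can go in box 8.
(9,4) is out (row 9 already has a 2).
(9,6) is out (row 9 already has a 2).
So the only cell in box 8 that can hold 2 is (7,5).
Therefore (7,5) = 2.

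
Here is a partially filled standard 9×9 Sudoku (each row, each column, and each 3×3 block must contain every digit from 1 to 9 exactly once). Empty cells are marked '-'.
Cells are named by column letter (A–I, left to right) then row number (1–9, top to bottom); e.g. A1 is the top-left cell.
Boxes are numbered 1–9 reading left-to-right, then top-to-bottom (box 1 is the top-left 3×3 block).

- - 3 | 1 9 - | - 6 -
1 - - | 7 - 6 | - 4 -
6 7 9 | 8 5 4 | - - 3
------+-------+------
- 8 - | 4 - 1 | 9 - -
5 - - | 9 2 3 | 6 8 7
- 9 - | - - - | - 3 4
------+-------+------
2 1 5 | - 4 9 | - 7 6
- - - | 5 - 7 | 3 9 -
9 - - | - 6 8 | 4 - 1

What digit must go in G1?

7

Cell G1 itself could take any of {2, 5, 7, 8} by direct elimination.
Consider where 7 can go in box 3.
I1 is out (column I already has a 7).
G2 is out (row 2 already has a 7).
I2 is out (row 2 already has a 7).
G3 is out (row 3 already has a 7).
H3 is out (row 3 already has a 7).
So the only cell in box 3 that can hold 7 is G1.
Therefore G1 = 7.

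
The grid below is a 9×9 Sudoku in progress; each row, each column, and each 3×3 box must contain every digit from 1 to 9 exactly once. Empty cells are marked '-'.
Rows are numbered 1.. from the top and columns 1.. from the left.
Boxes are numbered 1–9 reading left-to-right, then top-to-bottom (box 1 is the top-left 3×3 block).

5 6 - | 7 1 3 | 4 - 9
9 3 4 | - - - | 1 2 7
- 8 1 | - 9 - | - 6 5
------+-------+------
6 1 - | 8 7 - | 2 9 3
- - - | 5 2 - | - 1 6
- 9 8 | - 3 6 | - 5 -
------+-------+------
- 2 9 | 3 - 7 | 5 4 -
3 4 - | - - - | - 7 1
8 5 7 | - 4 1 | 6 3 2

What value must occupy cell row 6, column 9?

Row 6 already contains {3, 5, 6, 8, 9}.
Column 9 already contains {1, 2, 3, 5, 6, 7, 9}.
Its 3×3 block (box 6) already contains {1, 2, 3, 5, 6, 9}.
The only value from 1–9 not eliminated is 4, so row 6, column 9 = 4.

4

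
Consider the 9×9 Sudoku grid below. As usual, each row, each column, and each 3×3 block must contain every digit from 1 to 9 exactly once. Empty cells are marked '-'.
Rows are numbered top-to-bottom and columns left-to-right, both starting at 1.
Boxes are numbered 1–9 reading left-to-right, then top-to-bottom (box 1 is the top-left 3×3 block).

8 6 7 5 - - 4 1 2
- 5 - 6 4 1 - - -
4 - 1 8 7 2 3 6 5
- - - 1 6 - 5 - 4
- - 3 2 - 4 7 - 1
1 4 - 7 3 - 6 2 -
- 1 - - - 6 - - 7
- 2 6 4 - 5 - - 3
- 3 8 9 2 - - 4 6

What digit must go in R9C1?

Cell R9C1 itself could take any of {5, 7} by direct elimination.
Consider where 5 can go in row 9.
R9C6 is out (column 6 already has a 5).
R9C7 is out (column 7 already has a 5).
So the only cell in row 9 that can hold 5 is R9C1.
Therefore R9C1 = 5.

5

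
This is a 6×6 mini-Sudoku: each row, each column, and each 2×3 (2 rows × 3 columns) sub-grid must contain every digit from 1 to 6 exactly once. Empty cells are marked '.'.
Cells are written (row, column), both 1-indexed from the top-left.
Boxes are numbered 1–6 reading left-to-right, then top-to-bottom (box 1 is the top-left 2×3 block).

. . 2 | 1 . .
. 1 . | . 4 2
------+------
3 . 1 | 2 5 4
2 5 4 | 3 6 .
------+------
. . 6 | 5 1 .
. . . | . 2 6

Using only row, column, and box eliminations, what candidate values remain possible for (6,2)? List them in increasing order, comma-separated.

3,4

Row 6 already contains {2, 6}.
Column 2 already contains {1, 5}.
Its 2×3 block (box 5) already contains {6}.
Removing those from 1–6 leaves {3, 4} as the candidates for (6,2).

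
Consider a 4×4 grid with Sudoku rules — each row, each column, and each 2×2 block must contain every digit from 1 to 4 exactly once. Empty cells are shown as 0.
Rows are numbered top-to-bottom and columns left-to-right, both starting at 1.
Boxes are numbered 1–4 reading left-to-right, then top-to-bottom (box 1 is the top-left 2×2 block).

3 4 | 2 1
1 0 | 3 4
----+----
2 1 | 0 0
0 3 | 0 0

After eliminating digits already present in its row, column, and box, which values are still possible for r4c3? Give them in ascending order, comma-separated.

Row 4 already contains {3}.
Column 3 already contains {2, 3}.
Its 2×2 block (box 4) already contains {}.
Removing those from 1–4 leaves {1, 4} as the candidates for r4c3.

1,4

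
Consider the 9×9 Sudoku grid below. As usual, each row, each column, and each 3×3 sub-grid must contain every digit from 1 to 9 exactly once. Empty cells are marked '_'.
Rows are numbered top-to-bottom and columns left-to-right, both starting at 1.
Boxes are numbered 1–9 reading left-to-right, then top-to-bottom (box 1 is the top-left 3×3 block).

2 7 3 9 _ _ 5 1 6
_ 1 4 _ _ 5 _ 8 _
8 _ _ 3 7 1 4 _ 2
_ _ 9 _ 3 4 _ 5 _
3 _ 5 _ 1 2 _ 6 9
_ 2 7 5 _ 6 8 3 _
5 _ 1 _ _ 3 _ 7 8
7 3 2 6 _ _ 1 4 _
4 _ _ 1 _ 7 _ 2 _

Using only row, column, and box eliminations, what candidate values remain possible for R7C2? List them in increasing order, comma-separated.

6,9

Row 7 already contains {1, 3, 5, 7, 8}.
Column 2 already contains {1, 2, 3, 7}.
Its 3×3 block (box 7) already contains {1, 2, 3, 4, 5, 7}.
Removing those from 1–9 leaves {6, 9} as the candidates for R7C2.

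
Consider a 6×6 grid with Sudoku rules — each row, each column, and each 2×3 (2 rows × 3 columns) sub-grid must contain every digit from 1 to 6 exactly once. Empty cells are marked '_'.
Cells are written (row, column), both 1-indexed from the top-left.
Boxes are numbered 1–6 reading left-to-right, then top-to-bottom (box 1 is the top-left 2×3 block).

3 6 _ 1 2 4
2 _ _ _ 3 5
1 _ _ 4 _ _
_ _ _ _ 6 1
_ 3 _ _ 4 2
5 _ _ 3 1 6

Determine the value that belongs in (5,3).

Cell (5,3) itself could take any of {1, 6} by direct elimination.
Consider where 1 can go in row 5.
(5,1) is out (column 1 already has a 1).
(5,4) is out (column 4 already has a 1).
So the only cell in row 5 that can hold 1 is (5,3).
Therefore (5,3) = 1.

1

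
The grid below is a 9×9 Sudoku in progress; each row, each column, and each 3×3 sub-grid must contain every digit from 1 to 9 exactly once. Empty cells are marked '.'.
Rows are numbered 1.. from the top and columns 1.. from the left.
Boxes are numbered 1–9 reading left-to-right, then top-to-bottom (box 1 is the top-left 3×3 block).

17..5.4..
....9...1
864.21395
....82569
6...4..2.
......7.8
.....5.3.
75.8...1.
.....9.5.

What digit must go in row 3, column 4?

Row 3 already contains {1, 2, 3, 4, 5, 6, 8, 9}.
Column 4 already contains {8}.
Its 3×3 block (box 2) already contains {1, 2, 5, 9}.
The only value from 1–9 not eliminated is 7, so row 3, column 4 = 7.

7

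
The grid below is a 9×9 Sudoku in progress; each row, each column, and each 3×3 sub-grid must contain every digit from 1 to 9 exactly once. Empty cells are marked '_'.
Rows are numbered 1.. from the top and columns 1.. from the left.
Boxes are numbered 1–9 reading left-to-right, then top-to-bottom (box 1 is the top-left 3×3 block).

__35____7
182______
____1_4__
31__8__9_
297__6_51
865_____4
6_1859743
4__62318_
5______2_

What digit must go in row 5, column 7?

8

Cell row 5, column 7 itself could take any of {3, 8} by direct elimination.
Consider where 8 can go in row 5.
row 5, column 4 is out (column 4 already has a 8).
row 5, column 5 is out (column 5 already has a 8).
So the only cell in row 5 that can hold 8 is row 5, column 7.
Therefore row 5, column 7 = 8.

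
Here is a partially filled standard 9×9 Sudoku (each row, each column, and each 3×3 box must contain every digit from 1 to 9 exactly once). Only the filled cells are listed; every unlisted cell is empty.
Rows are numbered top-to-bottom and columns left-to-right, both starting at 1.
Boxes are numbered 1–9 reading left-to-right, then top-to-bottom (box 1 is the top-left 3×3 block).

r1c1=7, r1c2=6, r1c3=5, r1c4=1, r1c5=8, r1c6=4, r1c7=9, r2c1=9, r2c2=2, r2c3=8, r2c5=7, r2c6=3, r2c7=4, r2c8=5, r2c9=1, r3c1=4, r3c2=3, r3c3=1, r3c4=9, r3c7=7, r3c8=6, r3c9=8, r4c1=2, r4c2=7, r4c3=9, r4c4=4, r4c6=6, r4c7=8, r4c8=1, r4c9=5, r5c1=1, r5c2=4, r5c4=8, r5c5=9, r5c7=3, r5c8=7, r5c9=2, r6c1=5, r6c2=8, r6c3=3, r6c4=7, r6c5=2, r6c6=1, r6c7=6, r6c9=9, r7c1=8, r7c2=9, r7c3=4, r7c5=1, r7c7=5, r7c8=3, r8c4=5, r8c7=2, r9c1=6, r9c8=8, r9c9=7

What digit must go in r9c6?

9

Cell r9c6 itself could take any of {2, 9} by direct elimination.
Consider where 9 can go in row 9.
r9c2 is out (column 2 already has a 9).
r9c3 is out (column 3 already has a 9).
r9c4 is out (column 4 already has a 9).
r9c5 is out (column 5 already has a 9).
r9c7 is out (column 7 already has a 9).
So the only cell in row 9 that can hold 9 is r9c6.
Therefore r9c6 = 9.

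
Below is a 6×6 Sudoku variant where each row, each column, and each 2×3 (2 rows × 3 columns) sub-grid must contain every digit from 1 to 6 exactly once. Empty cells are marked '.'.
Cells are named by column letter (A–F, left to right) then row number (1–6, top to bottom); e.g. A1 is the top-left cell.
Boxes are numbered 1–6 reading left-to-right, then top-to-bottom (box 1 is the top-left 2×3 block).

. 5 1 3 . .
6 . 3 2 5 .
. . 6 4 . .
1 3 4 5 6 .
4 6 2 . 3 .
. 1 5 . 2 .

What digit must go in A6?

Row 6 already contains {1, 2, 5}.
Column A already contains {1, 4, 6}.
Its 2×3 block (box 5) already contains {1, 2, 4, 5, 6}.
The only value from 1–6 not eliminated is 3, so A6 = 3.

3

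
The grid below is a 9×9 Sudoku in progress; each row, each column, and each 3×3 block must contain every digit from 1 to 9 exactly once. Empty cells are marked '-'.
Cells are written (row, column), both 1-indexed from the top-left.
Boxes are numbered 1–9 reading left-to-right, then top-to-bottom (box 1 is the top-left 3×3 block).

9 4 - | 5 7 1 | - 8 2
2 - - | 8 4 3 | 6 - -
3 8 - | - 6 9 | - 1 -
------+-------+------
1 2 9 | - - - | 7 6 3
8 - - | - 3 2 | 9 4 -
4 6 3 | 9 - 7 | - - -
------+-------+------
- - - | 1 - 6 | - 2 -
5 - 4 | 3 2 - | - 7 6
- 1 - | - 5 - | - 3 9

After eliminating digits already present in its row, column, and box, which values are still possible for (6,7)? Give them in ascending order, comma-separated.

1,2,5,8

Row 6 already contains {3, 4, 6, 7, 9}.
Column 7 already contains {6, 7, 9}.
Its 3×3 block (box 6) already contains {3, 4, 6, 7, 9}.
Removing those from 1–9 leaves {1, 2, 5, 8} as the candidates for (6,7).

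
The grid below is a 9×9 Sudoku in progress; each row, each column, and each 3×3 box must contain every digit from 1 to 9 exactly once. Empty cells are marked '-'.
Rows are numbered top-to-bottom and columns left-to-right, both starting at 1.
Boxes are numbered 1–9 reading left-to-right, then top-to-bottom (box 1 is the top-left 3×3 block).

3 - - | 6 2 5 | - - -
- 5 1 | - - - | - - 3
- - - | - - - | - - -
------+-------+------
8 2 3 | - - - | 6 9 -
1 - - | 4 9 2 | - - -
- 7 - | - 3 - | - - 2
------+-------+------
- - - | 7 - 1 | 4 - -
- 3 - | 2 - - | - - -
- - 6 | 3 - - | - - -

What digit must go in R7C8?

Cell R7C8 itself could take any of {2, 3, 5, 6, 8} by direct elimination.
Consider where 3 can go in row 7.
R7C1 is out (column 1 already has a 3).
R7C2 is out (column 2 already has a 3).
R7C3 is out (column 3 already has a 3).
R7C5 is out (column 5 already has a 3).
R7C9 is out (column 9 already has a 3).
So the only cell in row 7 that can hold 3 is R7C8.
Therefore R7C8 = 3.

3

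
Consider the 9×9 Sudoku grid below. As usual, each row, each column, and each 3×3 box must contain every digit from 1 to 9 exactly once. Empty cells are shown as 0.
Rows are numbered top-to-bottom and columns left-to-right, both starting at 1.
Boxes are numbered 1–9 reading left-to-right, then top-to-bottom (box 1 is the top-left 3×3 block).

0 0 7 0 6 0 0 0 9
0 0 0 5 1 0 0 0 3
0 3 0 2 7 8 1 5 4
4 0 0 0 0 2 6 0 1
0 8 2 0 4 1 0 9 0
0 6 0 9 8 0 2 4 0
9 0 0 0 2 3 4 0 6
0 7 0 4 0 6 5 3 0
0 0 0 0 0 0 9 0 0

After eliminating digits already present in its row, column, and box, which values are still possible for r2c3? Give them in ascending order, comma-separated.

Row 2 already contains {1, 3, 5}.
Column 3 already contains {2, 7}.
Its 3×3 block (box 1) already contains {3, 7}.
Removing those from 1–9 leaves {4, 6, 8, 9} as the candidates for r2c3.

4,6,8,9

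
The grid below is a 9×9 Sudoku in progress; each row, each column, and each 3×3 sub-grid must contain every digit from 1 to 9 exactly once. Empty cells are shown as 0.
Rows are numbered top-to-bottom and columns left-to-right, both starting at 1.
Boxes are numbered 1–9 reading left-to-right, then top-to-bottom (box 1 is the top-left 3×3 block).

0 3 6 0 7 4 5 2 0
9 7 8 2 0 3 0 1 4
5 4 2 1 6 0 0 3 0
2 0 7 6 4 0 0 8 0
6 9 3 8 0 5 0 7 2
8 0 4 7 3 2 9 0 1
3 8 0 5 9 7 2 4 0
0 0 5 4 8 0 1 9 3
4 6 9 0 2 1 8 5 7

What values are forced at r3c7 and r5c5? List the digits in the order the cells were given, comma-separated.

7,1

For r3c7:
  Row 3 already contains {1, 2, 3, 4, 5, 6}.
  Column 7 already contains {1, 2, 5, 8, 9}.
  Its 3×3 block (box 3) already contains {1, 2, 3, 4, 5}.
  The only value from 1–9 not eliminated is 7, so r3c7 = 7.
For r5c5:
  Row 5 already contains {2, 3, 5, 6, 7, 8, 9}.
  Column 5 already contains {2, 3, 4, 6, 7, 8, 9}.
  Its 3×3 block (box 5) already contains {2, 3, 4, 5, 6, 7, 8}.
  The only value from 1–9 not eliminated is 1, so r5c5 = 1.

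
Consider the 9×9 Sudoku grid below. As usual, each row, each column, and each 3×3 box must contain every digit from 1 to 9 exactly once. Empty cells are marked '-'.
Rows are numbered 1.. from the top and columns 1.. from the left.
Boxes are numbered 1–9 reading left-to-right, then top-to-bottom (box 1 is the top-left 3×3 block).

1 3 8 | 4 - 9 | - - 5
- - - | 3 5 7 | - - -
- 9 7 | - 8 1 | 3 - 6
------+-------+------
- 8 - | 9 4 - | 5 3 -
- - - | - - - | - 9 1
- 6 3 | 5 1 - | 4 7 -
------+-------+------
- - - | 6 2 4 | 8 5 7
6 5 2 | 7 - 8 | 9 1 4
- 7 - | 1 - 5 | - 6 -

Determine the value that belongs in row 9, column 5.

9

Cell row 9, column 5 itself could take any of {3, 9} by direct elimination.
Consider where 9 can go in column 5.
row 1, column 5 is out (row 1 already has a 9).
row 5, column 5 is out (row 5 already has a 9).
row 8, column 5 is out (row 8 already has a 9).
So the only cell in column 5 that can hold 9 is row 9, column 5.
Therefore row 9, column 5 = 9.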